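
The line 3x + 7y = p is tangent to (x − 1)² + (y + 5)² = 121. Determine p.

p = −32 ± 11√58

For a tangent, require d(centre, line) = r = 11.
|3·1 + 7·(−5) − p| / √58 = 11
|p − (−32)| = 11√58.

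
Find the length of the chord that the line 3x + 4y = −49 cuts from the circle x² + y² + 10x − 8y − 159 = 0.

The distance from (−5, 4) to the line is 50/√25, and r² = 200.
Half the chord is √(r² − d²) = √(100), so the full chord is 20.

20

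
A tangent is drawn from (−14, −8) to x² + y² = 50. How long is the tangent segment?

√210

The centre is (0, 0) and r = 5√2. The square of the distance from P to the centre is 196 + 64 = 260.
By the tangent–radius right angle, tangent length = √(|PO|² − r²) = √210.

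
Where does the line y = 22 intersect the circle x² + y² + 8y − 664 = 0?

(−2, 22) and (2, 22)

From the line, y = 22. Substituting:
x² − 4 = 0
x = 2 or x = −2, giving (2, 22) and (−2, 22).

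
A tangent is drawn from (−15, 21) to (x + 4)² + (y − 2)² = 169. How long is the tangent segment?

√313

The centre is (−4, 2) and r = 13. The square of the distance from P to the centre is 121 + 361 = 482.
Power of the point: PT² = |PO|² − r² = 313, so PT = √313.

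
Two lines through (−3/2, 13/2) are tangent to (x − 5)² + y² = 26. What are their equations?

x + 5y = 31 and 5x + y = −1

A line y − (13/2) = m(x − (−3/2)) is tangent when its distance from (5, 0) is √26:
(13/2m − (−13/2))² = 26(m² + 1)
5m² + 26m + 5 = 0, so m = −1/5 or m = −5.
With m = −1/5: x + 5y = 31. With m = −5: 5x + y = −1.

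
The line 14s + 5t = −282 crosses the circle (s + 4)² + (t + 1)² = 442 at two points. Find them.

Substitute t = (−282 − 14s)/5:
221s² + 7956s + 66079 = 0  ⟹  s² + 36s + 299 = 0
s = −13 or s = −23, giving (−13, −20) and (−23, 8).

(−23, 8) and (−13, −20)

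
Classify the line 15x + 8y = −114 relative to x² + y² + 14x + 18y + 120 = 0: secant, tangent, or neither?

neither

Centre (−7, −9), r² = 10. Distance² from centre to line = (−63)²/289 = 3969/289.
Since d² > r², the line lies outside the circle.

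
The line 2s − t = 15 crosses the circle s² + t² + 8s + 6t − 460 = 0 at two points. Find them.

(−5, −25) and (13, 11)

From the line, t = 2s − 15. Substituting:
5s² − 40s − 325 = 0  ⟹  s² − 8s − 65 = 0
s = 13 or s = −5, giving (13, 11) and (−5, −25).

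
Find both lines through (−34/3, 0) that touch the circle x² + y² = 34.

3x − 5y = −34 and 3x + 5y = −34

Write the tangent as mx − y + (0 − m·(−34/3)) = 0 and set its distance from the centre to √34:
[m·(34/3) − (0)]² = 34(m² + 1)
25m² − 9 = 0, so m = 3/5 or m = −3/5.
With m = 3/5: 3x − 5y = −34. With m = −3/5: 3x + 5y = −34.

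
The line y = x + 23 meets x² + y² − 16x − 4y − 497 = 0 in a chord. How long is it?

The distance from (8, 2) to the line is 29/√2, and r² = 565.
Chord = 2√(r² − d²) = 2·√(289/2) = 17√2.

17√2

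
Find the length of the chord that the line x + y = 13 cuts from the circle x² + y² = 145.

From the line, y = −x + 13. Substituting:
2x² − 26x + 24 = 0  ⟹  x² − 13x + 12 = 0
x = 12 or x = 1, giving (12, 1) and (1, 12).
|(12, 1) − (1, 12)| = √((11)² + (−11)²) = 11√2.

11√2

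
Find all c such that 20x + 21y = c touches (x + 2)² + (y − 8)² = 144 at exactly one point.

The line touches the circle iff its distance from (−2, 8) is 12:
|20·(−2) + 21·8 − c| / √841 = 12
|c − (128)| = 12·29, so c = 476 or c = −220.

c = −220 or c = 476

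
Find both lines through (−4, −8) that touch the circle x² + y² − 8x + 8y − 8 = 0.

Write the tangent as mx − y + (−8 − m·(−4)) = 0 and set its distance from the centre to 2√10:
[m·(8) − (4)]² = 40(m² + 1)
3m² − 8m − 3 = 0, so m = −1/3 or m = 3.
Through (−4, −8) these give x + 3y = −28 and 3x − y = −4.

x + 3y = −28 and 3x − y = −4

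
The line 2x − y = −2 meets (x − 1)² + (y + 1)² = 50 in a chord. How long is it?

6√5

Centre (1, −1), r² = 50. Perpendicular distance d from centre to line = |5| / √5 = 5/√5.
Chord = 2√(r² − d²) = 2·√(45) = 6√5.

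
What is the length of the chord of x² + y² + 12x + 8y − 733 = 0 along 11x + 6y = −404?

From the line, y = (−404 − 11x)/6. Substituting:
157x² + 8792x + 117436 = 0  ⟹  x² + 56x + 748 = 0
x = −22 or x = −34, giving (−22, −27) and (−34, −5).
|(−22, −27) − (−34, −5)| = √((12)² + (−22)²) = 2√157.

2√157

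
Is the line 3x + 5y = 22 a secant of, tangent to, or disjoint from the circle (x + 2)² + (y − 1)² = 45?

Substituting the line into the circle gives 34x² − 2x − 736 = 0.
Δ = 4 − (−100096) = 100100.
Two real roots: the line is a secant.

secant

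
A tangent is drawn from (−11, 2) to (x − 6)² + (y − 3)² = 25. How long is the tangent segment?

Centre (6, 3), r² = 25. |PO|² = (−17)² + (−1)² = 290.
By the tangent–radius right angle, tangent length = √(|PO|² − r²) = √265.

√265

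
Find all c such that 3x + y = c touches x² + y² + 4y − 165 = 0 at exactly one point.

For a tangent, require d(centre, line) = r = 13.
|3·0 + 1·(−2) − c| / √10 = 13
|c − (−2)| = 13√10.

c = −2 ± 13√10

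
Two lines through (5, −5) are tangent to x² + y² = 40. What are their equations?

x − 3y = 20 and 3x − y = 20

A line y − (−5) = m(x − (5)) is tangent when its distance from (0, 0) is 2√10:
[m·(−5) − (5)]² = 40(m² + 1)
3m² − 10m + 3 = 0, so m = 1/3 or m = 3.
With m = 1/3: x − 3y = 20. With m = 3: 3x − y = 20.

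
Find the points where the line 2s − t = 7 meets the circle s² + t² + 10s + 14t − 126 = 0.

(−7, −21) and (5, 3)

From the line, t = 2s − 7. Substituting:
5s² + 10s − 175 = 0  ⟹  s² + 2s − 35 = 0
s = 5 or s = −7, giving (5, 3) and (−7, −21).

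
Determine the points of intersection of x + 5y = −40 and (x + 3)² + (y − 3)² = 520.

From the line, y = (−40 − x)/5. Substituting:
26x² + 260x − 9750 = 0  ⟹  x² + 10x − 375 = 0
x = 15 or x = −25, giving (15, −11) and (−25, −3).

(−25, −3) and (15, −11)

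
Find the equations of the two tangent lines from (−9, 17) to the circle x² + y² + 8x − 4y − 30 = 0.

A line y − (17) = m(x − (−9)) is tangent when its distance from (−4, 2) is 5√2:
(5m − (−15))² = 50(m² + 1)
m² − 6m − 7 = 0, so m = −1 or m = 7.
With m = −1: x + y = 8. With m = 7: 7x − y = −80.

x + y = 8 and 7x − y = −80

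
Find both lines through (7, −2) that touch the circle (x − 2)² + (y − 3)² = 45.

A line y − (−2) = m(x − (7)) is tangent when its distance from (2, 3) is 3√5:
(−5m − (5))² = 45(m² + 1)
2m² − 5m + 2 = 0, so m = 1/2 or m = 2.
Through (7, −2) these give x − 2y = 11 and 2x − y = 16.

x − 2y = 11 and 2x − y = 16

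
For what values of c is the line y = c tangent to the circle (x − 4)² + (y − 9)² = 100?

c = −1 or c = 19

For a tangent, require d(centre, line) = r = 10.
|0·4 + 1·9 − c| / √1 = 10
|c − (9)| = 10, so c = 19 or c = −1.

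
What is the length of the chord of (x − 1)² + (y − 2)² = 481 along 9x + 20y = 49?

Substitute y = (49 − 9x)/20:
481x² − 962x − 191919 = 0  ⟹  x² − 2x − 399 = 0
x = 21 or x = −19, giving (21, −7) and (−19, 11).
|(21, −7) − (−19, 11)| = √((40)² + (−18)²) = 2√481.

2√481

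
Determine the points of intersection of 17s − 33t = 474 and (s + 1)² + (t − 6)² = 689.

Substitute t = (−474 + 17s)/33:
1378s² − 20670s − 297648 = 0  ⟹  s² − 15s − 216 = 0
s = 24 or s = −9, giving (24, −2) and (−9, −19).

(−9, −19) and (24, −2)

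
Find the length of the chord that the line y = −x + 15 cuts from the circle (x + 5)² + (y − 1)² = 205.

7√2

Centre (−5, 1), r² = 205. Perpendicular distance d from centre to line = |−19| / √2 = 19/√2.
Chord = 2√(r² − d²) = 2·√(49/2) = 7√2.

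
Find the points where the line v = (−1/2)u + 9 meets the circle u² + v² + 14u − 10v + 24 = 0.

(−6, 12) and (−2, 10)

Substitute v = (18 − u)/2:
5u² + 40u + 60 = 0  ⟹  u² + 8u + 12 = 0
u = −2 or u = −6, giving (−2, 10) and (−6, 12).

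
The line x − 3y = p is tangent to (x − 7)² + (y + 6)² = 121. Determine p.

The line touches the circle iff its distance from (7, −6) is 11:
|1·7 − 3·(−6) − p| / √10 = 11
|p − (25)| = 11√10.

p = 25 ± 11√10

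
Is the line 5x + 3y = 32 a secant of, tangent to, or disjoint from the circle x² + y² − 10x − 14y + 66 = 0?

d² = (5·5 + 3·7 − (32))²/34 = 98/17; r² = 8.
Since d² < r², the line cuts the circle twice.

secant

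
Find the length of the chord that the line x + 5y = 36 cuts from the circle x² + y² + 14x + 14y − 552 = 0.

8√26

Express y = (36 − x)/5 and substitute into the circle:
26x² + 208x − 9984 = 0  ⟹  x² + 8x − 384 = 0
x = 16 or x = −24, giving (16, 4) and (−24, 12).
|(16, 4) − (−24, 12)| = √((40)² + (−8)²) = 8√26.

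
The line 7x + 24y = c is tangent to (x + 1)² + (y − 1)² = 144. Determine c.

For a tangent, require d(centre, line) = r = 12.
|7·(−1) + 24·1 − c| / √625 = 12
|c − (17)| = 12·25, so c = 317 or c = −283.

c = −283 or c = 317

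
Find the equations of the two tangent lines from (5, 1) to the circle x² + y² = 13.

2x + 3y = 13 and 3x − 2y = 13

A line y − (1) = m(x − (5)) is tangent when its distance from (0, 0) is √13:
[m·(−5) − (−1)]² = 13(m² + 1)
6m² − 5m − 6 = 0, so m = −2/3 or m = 3/2.
With m = −2/3: 2x + 3y = 13. With m = 3/2: 3x − 2y = 13.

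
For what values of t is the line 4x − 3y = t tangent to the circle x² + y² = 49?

Tangency holds when the distance from the centre (0, 0) to the line equals the radius 7:
|4·0 − 3·0 − t| / √25 = 7
|t| = 7·5, so t = 35 or t = −35.

t = −35 or t = 35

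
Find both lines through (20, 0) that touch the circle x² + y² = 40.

x + 3y = 20 and x − 3y = 20

Let a tangent through (20, 0) have slope m. Its distance from (0, 0) must equal 2√10:
[m·(−20) − (0)]² = 40(m² + 1)
9m² − 1 = 0, so m = −1/3 or m = 1/3.
With m = −1/3: x + 3y = 20. With m = 1/3: x − 3y = 20.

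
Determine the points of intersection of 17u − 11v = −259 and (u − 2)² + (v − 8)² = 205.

(−12, 5) and (−1, 22)

Express v = (259 + 17u)/11 and substitute into the circle:
410u² + 5330u + 4920 = 0  ⟹  u² + 13u + 12 = 0
u = −1 or u = −12, giving (−1, 22) and (−12, 5).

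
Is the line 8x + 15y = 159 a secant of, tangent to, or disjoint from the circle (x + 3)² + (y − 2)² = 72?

d² = (8·(−3) + 15·2 − (159))²/289 = 81; r² = 72.
Since d² > r², the line lies outside the circle.

disjoint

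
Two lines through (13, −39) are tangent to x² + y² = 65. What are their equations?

A line y − (−39) = m(x − (13)) is tangent when its distance from (0, 0) is √65:
[m·(−13) − (39)]² = 65(m² + 1)
4m² + 39m + 56 = 0, so m = −7/4 or m = −8.
Through (13, −39) these give 7x + 4y = −65 and 8x + y = 65.

7x + 4y = −65 and 8x + y = 65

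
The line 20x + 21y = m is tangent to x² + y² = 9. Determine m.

m = −87 or m = 87

For a tangent, require d(centre, line) = r = 3.
|20·0 + 21·0 − m| / √841 = 3
|m| = 3·29, so m = 87 or m = −87.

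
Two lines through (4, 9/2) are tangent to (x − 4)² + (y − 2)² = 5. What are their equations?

Let a tangent through (4, 9/2) have slope m. Its distance from (4, 2) must equal √5:
(0m − (−5/2))² = 5(m² + 1)
4m² − 1 = 0, so m = 1/2 or m = −1/2.
Through (4, 9/2) these give x − 2y = −5 and x + 2y = 13.

x − 2y = −5 and x + 2y = 13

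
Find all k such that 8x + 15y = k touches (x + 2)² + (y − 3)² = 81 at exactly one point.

For a tangent, require d(centre, line) = r = 9.
|8·(−2) + 15·3 − k| / √289 = 9
|k − (29)| = 9·17, so k = 182 or k = −124.

k = −124 or k = 182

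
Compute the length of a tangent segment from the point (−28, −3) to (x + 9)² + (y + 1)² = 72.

√293

Centre (−9, −1), r² = 72. |PO|² = (−19)² + (−2)² = 365.
Power of the point: PT² = |PO|² − r² = 293, so PT = √293.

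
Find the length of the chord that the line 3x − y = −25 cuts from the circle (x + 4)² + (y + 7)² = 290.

Centre (−4, −7), r² = 290. Perpendicular distance d from centre to line = |20| / √10 = 20/√10.
Chord = 2√(r² − d²) = 2·√(250) = 10√10.

10√10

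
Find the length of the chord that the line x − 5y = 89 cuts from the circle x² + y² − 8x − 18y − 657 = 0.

4√26

Substitute y = (−89 + x)/5:
26x² − 468x − 494 = 0  ⟹  x² − 18x − 19 = 0
x = 19 or x = −1, giving (19, −14) and (−1, −18).
|(19, −14) − (−1, −18)| = √((20)² + (4)²) = 4√26.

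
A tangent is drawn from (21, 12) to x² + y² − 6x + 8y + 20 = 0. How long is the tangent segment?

The centre is (3, −4) and r = √5. The square of the distance from P to the centre is 324 + 256 = 580.
Power of the point: PT² = |PO|² − r² = 575, so PT = 5√23.

5√23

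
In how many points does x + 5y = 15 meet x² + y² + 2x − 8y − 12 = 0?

2

d² = (1·(−1) + 5·4 − (15))²/26 = 8/13; r² = 29.
Since d² < r², the line cuts the circle twice.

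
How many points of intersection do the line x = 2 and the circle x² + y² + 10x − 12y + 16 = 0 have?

0

d² = (1·(−5) + 0·6 − (2))² = 49; r² = 45.
Since d² > r², the line lies outside the circle.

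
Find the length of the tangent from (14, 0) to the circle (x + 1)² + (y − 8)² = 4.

With centre O = (−1, 8), |OP|² = 289 and r² = 4.
Power of the point: PT² = |PO|² − r² = 285, so PT = √285.

√285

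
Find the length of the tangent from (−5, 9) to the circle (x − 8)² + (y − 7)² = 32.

Centre (8, 7), r² = 32. |PO|² = (−13)² + (2)² = 173.
Power of the point: PT² = |PO|² − r² = 141, so PT = √141.

√141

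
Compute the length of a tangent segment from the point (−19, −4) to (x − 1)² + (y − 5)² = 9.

2√118

With centre O = (1, 5), |OP|² = 481 and r² = 9.
By the tangent–radius right angle, tangent length = √(|PO|² − r²) = √472 = 2√118.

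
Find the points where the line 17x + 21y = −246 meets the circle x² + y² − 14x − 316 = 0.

(−12, −2) and (9, −19)

Substitute y = (−246 − 17x)/21:
730x² + 2190x − 78840 = 0  ⟹  x² + 3x − 108 = 0
x = 9 or x = −12, giving (9, −19) and (−12, −2).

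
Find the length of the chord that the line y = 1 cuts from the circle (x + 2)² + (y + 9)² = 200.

20

Substitute y = 1:
x² + 4x − 96 = 0
x = 8 or x = −12, giving (8, 1) and (−12, 1).
|(8, 1) − (−12, 1)| = √((20)² + (0)²) = 20.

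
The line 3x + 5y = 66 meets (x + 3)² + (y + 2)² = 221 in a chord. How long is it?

√34

The distance from (−3, −2) to the line is 85/√34, and r² = 221.
Half the chord is √(r² − d²) = √(17/2), so the full chord is √34.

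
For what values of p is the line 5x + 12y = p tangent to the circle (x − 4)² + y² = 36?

p = −58 or p = 98

For a tangent, require d(centre, line) = r = 6.
|5·4 + 12·0 − p| / √169 = 6
|p − (20)| = 6·13, so p = 98 or p = −58.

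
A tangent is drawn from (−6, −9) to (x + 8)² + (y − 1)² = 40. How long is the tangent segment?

8

With centre O = (−8, 1), |OP|² = 104 and r² = 40.
The tangent meets the radius at right angles, so tangent² = |PO|² − r² = 104 − 40 = 64.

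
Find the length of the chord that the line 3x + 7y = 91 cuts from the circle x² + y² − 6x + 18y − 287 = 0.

√58

From the line, y = (91 − 3x)/7. Substituting:
58x² − 1218x + 5684 = 0  ⟹  x² − 21x + 98 = 0
x = 14 or x = 7, giving (14, 7) and (7, 10).
|(14, 7) − (7, 10)| = √((7)² + (−3)²) = √58.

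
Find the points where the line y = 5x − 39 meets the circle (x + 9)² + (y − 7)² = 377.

Substitute y = 5x − 39:
26x² − 442x + 1820 = 0  ⟹  x² − 17x + 70 = 0
x = 10 or x = 7, giving (10, 11) and (7, −4).

(7, −4) and (10, 11)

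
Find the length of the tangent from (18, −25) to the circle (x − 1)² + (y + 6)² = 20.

Centre (1, −6), r² = 20. |PO|² = (17)² + (−19)² = 650.
The tangent meets the radius at right angles, so tangent² = |PO|² − r² = 650 − 20 = 630.

3√70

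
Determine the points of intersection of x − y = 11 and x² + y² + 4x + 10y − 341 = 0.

Express y = x − 11 and substitute into the circle:
2x² − 8x − 330 = 0  ⟹  x² − 4x − 165 = 0
x = 15 or x = −11, giving (15, 4) and (−11, −22).

(−11, −22) and (15, 4)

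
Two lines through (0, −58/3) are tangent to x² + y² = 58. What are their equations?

Let a tangent through (0, −58/3) have slope m. Its distance from (0, 0) must equal √58:
(0m − (58/3))² = 58(m² + 1)
9m² − 49 = 0, so m = 7/3 or m = −7/3.
Through (0, −58/3) these give 7x − 3y = 58 and 7x + 3y = −58.

7x − 3y = 58 and 7x + 3y = −58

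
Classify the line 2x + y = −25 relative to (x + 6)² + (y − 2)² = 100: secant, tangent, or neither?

Centre (−6, 2), r² = 100. Distance² from centre to line = (15)²/5 = 45.
Since d² < r², the line cuts the circle twice.

secant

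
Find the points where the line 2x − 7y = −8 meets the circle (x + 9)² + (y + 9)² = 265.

From the line, y = (8 + 2x)/7. Substituting:
53x² + 1166x − 3975 = 0  ⟹  x² + 22x − 75 = 0
x = 3 or x = −25, giving (3, 2) and (−25, −6).

(−25, −6) and (3, 2)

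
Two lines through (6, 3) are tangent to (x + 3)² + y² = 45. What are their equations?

2x − y = 9 and x + 2y = 12

Let a tangent through (6, 3) have slope m. Its distance from (−3, 0) must equal 3√5:
(−9m − (−3))² = 45(m² + 1)
2m² − 3m − 2 = 0, so m = 2 or m = −1/2.
Through (6, 3) these give 2x − y = 9 and x + 2y = 12.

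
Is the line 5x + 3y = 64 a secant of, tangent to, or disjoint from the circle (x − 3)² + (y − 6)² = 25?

disjoint

d² = (5·3 + 3·6 − (64))²/34 = 961/34; r² = 25.
Since d² > r², the line lies outside the circle.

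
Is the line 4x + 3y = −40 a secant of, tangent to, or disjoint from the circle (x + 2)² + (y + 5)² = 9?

disjoint

Substituting the line into the circle gives 25x² + 236x + 580 = 0.
Δ = 55696 − 58000 = −2304.
No real roots: the line does not meet the circle.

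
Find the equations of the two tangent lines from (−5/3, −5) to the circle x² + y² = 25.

3x + 4y = −25 and y = −5

Write the tangent as mx − y + (−5 − m·(−5/3)) = 0 and set its distance from the centre to 5:
[m·(5/3) − (5)]² = 25(m² + 1)
4m² + 3m = 0, so m = −3/4 or m = 0.
Through (−5/3, −5) these give 3x + 4y = −25 and y = −5.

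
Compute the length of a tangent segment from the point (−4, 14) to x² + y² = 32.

Centre (0, 0), r² = 32. |PO|² = (−4)² + (14)² = 212.
By the tangent–radius right angle, tangent length = √(|PO|² − r²) = √180 = 6√5.

6√5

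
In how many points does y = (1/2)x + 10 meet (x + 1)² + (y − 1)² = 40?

0

d² = (1·(−1) − 2·1 − (−20))²/5 = 289/5; r² = 40.
Since d² > r², the line lies outside the circle.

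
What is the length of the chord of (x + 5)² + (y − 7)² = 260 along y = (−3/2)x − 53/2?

4√13

Centre (−5, 7), r² = 260. Perpendicular distance d from centre to line = |52| / √13 = 52/√13.
Half the chord is √(r² − d²) = √(52), so the full chord is 4√13.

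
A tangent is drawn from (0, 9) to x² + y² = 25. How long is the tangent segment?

With centre O = (0, 0), |OP|² = 81 and r² = 25.
Power of the point: PT² = |PO|² − r² = 56, so PT = 2√14.

2√14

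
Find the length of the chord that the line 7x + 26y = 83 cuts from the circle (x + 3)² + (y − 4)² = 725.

Centre (−3, 4), r² = 725. Perpendicular distance d from centre to line = |0| / √725 = 0/√725.
Half the chord is √(r² − d²) = √(725), so the full chord is 10√29.

10√29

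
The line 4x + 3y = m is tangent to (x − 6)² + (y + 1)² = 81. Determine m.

Tangency holds when the distance from the centre (6, −1) to the line equals the radius 9:
|4·6 + 3·(−1) − m| / √25 = 9
|m − (21)| = 9·5, so m = 66 or m = −24.

m = −24 or m = 66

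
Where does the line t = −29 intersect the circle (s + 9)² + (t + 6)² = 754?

Express t = −29 and substitute into the circle:
s² + 18s − 144 = 0
s = 6 or s = −24, giving (6, −29) and (−24, −29).

(−24, −29) and (6, −29)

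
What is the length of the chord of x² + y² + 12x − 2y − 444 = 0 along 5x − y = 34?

7√26

Express y = 5x − 34 and substitute into the circle:
26x² − 338x + 780 = 0  ⟹  x² − 13x + 30 = 0
x = 10 or x = 3, giving (10, 16) and (3, −19).
Chord length = distance between (10, 16) and (3, −19) = √1274 = 7√26.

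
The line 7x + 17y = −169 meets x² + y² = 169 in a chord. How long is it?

13√2

Centre (0, 0), r² = 169. Perpendicular distance d from centre to line = |169| / √338 = 169/√338.
Chord = 2√(r² − d²) = 2·√(169/2) = 13√2.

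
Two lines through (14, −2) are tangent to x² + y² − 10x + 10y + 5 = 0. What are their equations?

2x − y = 30 and x + 2y = 10

Write the tangent as mx − y + (−2 − m·(14)) = 0 and set its distance from the centre to 3√5:
(−9m − (−3))² = 45(m² + 1)
2m² − 3m − 2 = 0, so m = 2 or m = −1/2.
Through (14, −2) these give 2x − y = 30 and x + 2y = 10.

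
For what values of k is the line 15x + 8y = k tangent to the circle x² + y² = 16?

k = −68 or k = 68

Tangency holds when the distance from the centre (0, 0) to the line equals the radius 4:
|15·0 + 8·0 − k| / √289 = 4
|k| = 4·17, so k = 68 or k = −68.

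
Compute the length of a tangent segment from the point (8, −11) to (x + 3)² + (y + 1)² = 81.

The centre is (−3, −1) and r = 9. The square of the distance from P to the centre is 121 + 100 = 221.
Power of the point: PT² = |PO|² − r² = 140, so PT = 2√35.

2√35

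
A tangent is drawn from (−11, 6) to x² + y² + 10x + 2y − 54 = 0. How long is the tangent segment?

Centre (−5, −1), r² = 80. |PO|² = (−6)² + (7)² = 85.
The tangent meets the radius at right angles, so tangent² = |PO|² − r² = 85 − 80 = 5.

√5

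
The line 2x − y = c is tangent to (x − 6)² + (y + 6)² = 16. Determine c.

Tangency holds when the distance from the centre (6, −6) to the line equals the radius 4:
|2·6 − 1·(−6) − c| / √5 = 4
|c − (18)| = 4√5.

c = 18 ± 4√5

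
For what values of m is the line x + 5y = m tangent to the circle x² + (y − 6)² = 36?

Tangency holds when the distance from the centre (0, 6) to the line equals the radius 6:
|1·0 + 5·6 − m| / √26 = 6
|m − (30)| = 6√26.

m = 30 ± 6√26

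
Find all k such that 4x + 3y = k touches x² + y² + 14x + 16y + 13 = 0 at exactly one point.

For a tangent, require d(centre, line) = r = 10.
|4·(−7) + 3·(−8) − k| / √25 = 10
|k − (−52)| = 10·5, so k = −2 or k = −102.

k = −102 or k = −2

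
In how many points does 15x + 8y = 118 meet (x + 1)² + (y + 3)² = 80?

Substituting the line into the circle gives 289x² − 4132x + 15108 = 0.
Δ = 17073424 − 17464848 = −391424.
No real roots: the line does not meet the circle.

0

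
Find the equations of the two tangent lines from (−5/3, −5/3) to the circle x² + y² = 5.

x + 2y = −5 and 2x + y = −5

Let a tangent through (−5/3, −5/3) have slope m. Its distance from (0, 0) must equal √5:
(5/3m − (5/3))² = 5(m² + 1)
2m² + 5m + 2 = 0, so m = −1/2 or m = −2.
With m = −1/2: x + 2y = −5. With m = −2: 2x + y = −5.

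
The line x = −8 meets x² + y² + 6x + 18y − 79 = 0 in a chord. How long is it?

24

The line gives x = −8. Substituting into the circle:
y² + 18y − 63 = 0
y = 3 or y = −21, giving (−8, 3) and (−8, −21).
|(−8, 3) − (−8, −21)| = √((0)² + (24)²) = 24.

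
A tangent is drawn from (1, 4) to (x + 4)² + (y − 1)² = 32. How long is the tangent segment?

√2

With centre O = (−4, 1), |OP|² = 34 and r² = 32.
The tangent meets the radius at right angles, so tangent² = |PO|² − r² = 34 − 32 = 2.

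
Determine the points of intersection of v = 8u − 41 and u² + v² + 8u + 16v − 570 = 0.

Express v = 8u − 41 and substitute into the circle:
65u² − 520u + 455 = 0  ⟹  u² − 8u + 7 = 0
u = 7 or u = 1, giving (7, 15) and (1, −33).

(1, −33) and (7, 15)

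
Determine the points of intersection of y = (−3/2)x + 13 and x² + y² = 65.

(4, 7) and (8, 1)

Substitute y = (26 − 3x)/2:
13x² − 156x + 416 = 0  ⟹  x² − 12x + 32 = 0
x = 8 or x = 4, giving (8, 1) and (4, 7).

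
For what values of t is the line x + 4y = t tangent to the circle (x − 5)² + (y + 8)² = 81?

t = −27 ± 9√17

For a tangent, require d(centre, line) = r = 9.
|1·5 + 4·(−8) − t| / √17 = 9
|t − (−27)| = 9√17.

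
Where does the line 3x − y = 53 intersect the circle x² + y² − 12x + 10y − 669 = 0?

From the line, y = 3x − 53. Substituting:
10x² − 300x + 1610 = 0  ⟹  x² − 30x + 161 = 0
x = 23 or x = 7, giving (23, 16) and (7, −32).

(7, −32) and (23, 16)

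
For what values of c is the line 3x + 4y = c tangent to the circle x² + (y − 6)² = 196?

Tangency holds when the distance from the centre (0, 6) to the line equals the radius 14:
|3·0 + 4·6 − c| / √25 = 14
|c − (24)| = 14·5, so c = 94 or c = −46.

c = −46 or c = 94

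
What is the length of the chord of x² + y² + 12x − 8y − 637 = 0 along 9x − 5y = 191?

From the line, y = (−191 + 9x)/5. Substituting:
106x² − 3498x + 28196 = 0  ⟹  x² − 33x + 266 = 0
x = 19 or x = 14, giving (19, −4) and (14, −13).
|(19, −4) − (14, −13)| = √((5)² + (9)²) = √106.

√106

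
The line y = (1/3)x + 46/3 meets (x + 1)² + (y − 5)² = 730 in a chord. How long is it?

16√10

Substitute y = (46 + x)/3:
10x² + 80x − 5600 = 0  ⟹  x² + 8x − 560 = 0
x = 20 or x = −28, giving (20, 22) and (−28, 6).
Chord length = distance between (20, 22) and (−28, 6) = √2560 = 16√10.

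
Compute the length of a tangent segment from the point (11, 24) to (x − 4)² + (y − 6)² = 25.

The centre is (4, 6) and r = 5. The square of the distance from P to the centre is 49 + 324 = 373.
The tangent meets the radius at right angles, so tangent² = |PO|² − r² = 373 − 25 = 348.

2√87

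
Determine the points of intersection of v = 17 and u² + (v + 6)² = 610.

Express v = 17 and substitute into the circle:
u² − 81 = 0
u = 9 or u = −9, giving (9, 17) and (−9, 17).

(−9, 17) and (9, 17)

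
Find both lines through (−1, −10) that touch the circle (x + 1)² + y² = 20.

2x + y = −12 and 2x − y = 8

Write the tangent as mx − y + (−10 − m·(−1)) = 0 and set its distance from the centre to 2√5:
[m·(0) − (10)]² = 20(m² + 1)
m² − 4 = 0, so m = −2 or m = 2.
With m = −2: 2x + y = −12. With m = 2: 2x − y = 8.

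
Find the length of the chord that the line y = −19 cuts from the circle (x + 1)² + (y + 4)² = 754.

The distance from (−1, −4) to the line is 15, and r² = 754.
Chord = 2√(r² − d²) = 2·√(529) = 46.

46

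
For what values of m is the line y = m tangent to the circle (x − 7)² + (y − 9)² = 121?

The line touches the circle iff its distance from (7, 9) is 11:
|0·7 + 1·9 − m| / √1 = 11
|m − (9)| = 11, so m = 20 or m = −2.

m = −2 or m = 20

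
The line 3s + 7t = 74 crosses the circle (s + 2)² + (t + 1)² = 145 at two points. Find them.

Express t = (74 − 3s)/7 and substitute into the circle:
58s² − 290s − 348 = 0  ⟹  s² − 5s − 6 = 0
s = 6 or s = −1, giving (6, 8) and (−1, 11).

(−1, 11) and (6, 8)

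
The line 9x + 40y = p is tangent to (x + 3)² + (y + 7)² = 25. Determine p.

The line touches the circle iff its distance from (−3, −7) is 5:
|9·(−3) + 40·(−7) − p| / √1681 = 5
|p − (−307)| = 5·41, so p = −102 or p = −512.

p = −512 or p = −102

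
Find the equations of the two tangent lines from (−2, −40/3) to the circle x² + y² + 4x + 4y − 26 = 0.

5x + 3y = −50 and 5x − 3y = 30

A line y − (−40/3) = m(x − (−2)) is tangent when its distance from (−2, −2) is √34:
(0m − (34/3))² = 34(m² + 1)
9m² − 25 = 0, so m = −5/3 or m = 5/3.
Through (−2, −40/3) these give 5x + 3y = −50 and 5x − 3y = 30.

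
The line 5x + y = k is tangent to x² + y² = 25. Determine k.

Tangency holds when the distance from the centre (0, 0) to the line equals the radius 5:
|5·0 + 1·0 − k| / √26 = 5
|k| = 5√26.

k = ±5√26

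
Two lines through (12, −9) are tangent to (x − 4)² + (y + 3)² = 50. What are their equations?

Let a tangent through (12, −9) have slope m. Its distance from (4, −3) must equal 5√2:
(−8m − (6))² = 50(m² + 1)
7m² + 48m − 7 = 0, so m = 1/7 or m = −7.
With m = 1/7: x − 7y = 75. With m = −7: 7x + y = 75.

x − 7y = 75 and 7x + y = 75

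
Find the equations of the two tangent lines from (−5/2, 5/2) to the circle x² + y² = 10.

Let a tangent through (−5/2, 5/2) have slope m. Its distance from (0, 0) must equal √10:
[m·(5/2) − (−5/2)]² = 10(m² + 1)
3m² − 10m + 3 = 0, so m = 3 or m = 1/3.
With m = 3: 3x − y = −10. With m = 1/3: x − 3y = −10.

3x − y = −10 and x − 3y = −10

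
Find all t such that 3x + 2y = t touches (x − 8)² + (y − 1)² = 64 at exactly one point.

The line touches the circle iff its distance from (8, 1) is 8:
|3·8 + 2·1 − t| / √13 = 8
|t − (26)| = 8√13.

t = 26 ± 8√13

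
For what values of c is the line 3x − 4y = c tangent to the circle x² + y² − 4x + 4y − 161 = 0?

c = −51 or c = 79

For a tangent, require d(centre, line) = r = 13.
|3·2 − 4·(−2) − c| / √25 = 13
|c − (14)| = 13·5, so c = 79 or c = −51.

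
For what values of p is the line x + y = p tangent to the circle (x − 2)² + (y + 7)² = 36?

p = −5 ± 6√2

The line touches the circle iff its distance from (2, −7) is 6:
|1·2 + 1·(−7) − p| / √2 = 6
|p − (−5)| = 6√2.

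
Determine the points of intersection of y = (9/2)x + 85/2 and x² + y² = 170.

From the line, y = (85 + 9x)/2. Substituting:
85x² + 1530x + 6545 = 0  ⟹  x² + 18x + 77 = 0
x = −7 or x = −11, giving (−7, 11) and (−11, −7).

(−11, −7) and (−7, 11)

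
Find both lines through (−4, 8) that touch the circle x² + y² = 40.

3x − y = −20 and x + 3y = 20

Write the tangent as mx − y + (8 − m·(−4)) = 0 and set its distance from the centre to 2√10:
(4m − (−8))² = 40(m² + 1)
3m² − 8m − 3 = 0, so m = 3 or m = −1/3.
Through (−4, 8) these give 3x − y = −20 and x + 3y = 20.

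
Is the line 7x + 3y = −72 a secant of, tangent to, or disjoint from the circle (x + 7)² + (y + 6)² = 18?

secant

d² = (7·(−7) + 3·(−6) − (−72))²/58 = 25/58; r² = 18.
Since d² < r², the line cuts the circle twice.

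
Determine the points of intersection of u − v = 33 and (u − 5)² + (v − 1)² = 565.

(11, −22) and (28, −5)

Express v = u − 33 and substitute into the circle:
2u² − 78u + 616 = 0  ⟹  u² − 39u + 308 = 0
u = 28 or u = 11, giving (28, −5) and (11, −22).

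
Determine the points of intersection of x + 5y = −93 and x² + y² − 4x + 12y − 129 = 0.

From the line, y = (−93 − x)/5. Substituting:
26x² + 26x − 156 = 0  ⟹  x² + x − 6 = 0
x = 2 or x = −3, giving (2, −19) and (−3, −18).

(−3, −18) and (2, −19)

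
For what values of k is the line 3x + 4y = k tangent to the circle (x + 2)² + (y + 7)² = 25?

k = −59 or k = −9

The line touches the circle iff its distance from (−2, −7) is 5:
|3·(−2) + 4·(−7) − k| / √25 = 5
|k − (−34)| = 5·5, so k = −9 or k = −59.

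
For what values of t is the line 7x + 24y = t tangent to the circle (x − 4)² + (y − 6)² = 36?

The line touches the circle iff its distance from (4, 6) is 6:
|7·4 + 24·6 − t| / √625 = 6
|t − (172)| = 6·25, so t = 322 or t = 22.

t = 22 or t = 322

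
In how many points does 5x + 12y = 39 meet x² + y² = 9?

1

d² = (5·0 + 12·0 − (39))²/169 = 9; r² = 9.
Since d² = r², the line is tangent.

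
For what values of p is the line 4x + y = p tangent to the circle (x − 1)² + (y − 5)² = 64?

p = 9 ± 8√17

Tangency holds when the distance from the centre (1, 5) to the line equals the radius 8:
|4·1 + 1·5 − p| / √17 = 8
|p − (9)| = 8√17.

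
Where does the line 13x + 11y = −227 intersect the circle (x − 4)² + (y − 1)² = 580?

Substitute y = (−227 − 13x)/11:
290x² + 5220x − 11600 = 0  ⟹  x² + 18x − 40 = 0
x = 2 or x = −20, giving (2, −23) and (−20, 3).

(−20, 3) and (2, −23)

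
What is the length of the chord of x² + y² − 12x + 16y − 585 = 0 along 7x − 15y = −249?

√274

Substitute y = (249 + 7x)/15:
274x² + 2466x − 9864 = 0  ⟹  x² + 9x − 36 = 0
x = 3 or x = −12, giving (3, 18) and (−12, 11).
|(3, 18) − (−12, 11)| = √((15)² + (7)²) = √274.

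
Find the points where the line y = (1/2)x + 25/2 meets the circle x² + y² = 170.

Express y = (25 + x)/2 and substitute into the circle:
5x² + 50x − 55 = 0  ⟹  x² + 10x − 11 = 0
x = 1 or x = −11, giving (1, 13) and (−11, 7).

(−11, 7) and (1, 13)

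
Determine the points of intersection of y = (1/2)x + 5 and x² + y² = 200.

Express y = (10 + x)/2 and substitute into the circle:
5x² + 20x − 700 = 0  ⟹  x² + 4x − 140 = 0
x = 10 or x = −14, giving (10, 10) and (−14, −2).

(−14, −2) and (10, 10)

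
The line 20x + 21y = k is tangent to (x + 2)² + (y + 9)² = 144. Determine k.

k = −577 or k = 119

For a tangent, require d(centre, line) = r = 12.
|20·(−2) + 21·(−9) − k| / √841 = 12
|k − (−229)| = 12·29, so k = 119 or k = −577.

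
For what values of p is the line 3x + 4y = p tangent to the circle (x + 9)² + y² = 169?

The line touches the circle iff its distance from (−9, 0) is 13:
|3·(−9) + 4·0 − p| / √25 = 13
|p − (−27)| = 13·5, so p = 38 or p = −92.

p = −92 or p = 38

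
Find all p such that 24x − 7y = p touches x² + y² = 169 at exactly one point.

p = −325 or p = 325

Tangency holds when the distance from the centre (0, 0) to the line equals the radius 13:
|24·0 − 7·0 − p| / √625 = 13
|p| = 13·25, so p = 325 or p = −325.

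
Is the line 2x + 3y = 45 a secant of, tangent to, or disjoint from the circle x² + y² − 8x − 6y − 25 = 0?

d² = (2·4 + 3·3 − (45))²/13 = 784/13; r² = 50.
Since d² > r², the line lies outside the circle.

disjoint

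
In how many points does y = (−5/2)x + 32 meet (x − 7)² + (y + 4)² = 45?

0

Substituting the line into the circle gives 29x² − 776x + 5200 = 0.
Δ = 602176 − 603200 = −1024.
No real roots: the line does not meet the circle.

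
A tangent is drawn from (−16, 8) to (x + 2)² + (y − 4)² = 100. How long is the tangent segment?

4√7

With centre O = (−2, 4), |OP|² = 212 and r² = 100.
By the tangent–radius right angle, tangent length = √(|PO|² − r²) = √112 = 4√7.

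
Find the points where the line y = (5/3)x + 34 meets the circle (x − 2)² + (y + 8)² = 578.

Express y = (102 + 5x)/3 and substitute into the circle:
34x² + 1224x + 10710 = 0  ⟹  x² + 36x + 315 = 0
x = −15 or x = −21, giving (−15, 9) and (−21, −1).

(−21, −1) and (−15, 9)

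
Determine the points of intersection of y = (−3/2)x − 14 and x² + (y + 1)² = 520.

(−18, 13) and (6, −23)

From the line, y = (−28 − 3x)/2. Substituting:
13x² + 156x − 1404 = 0  ⟹  x² + 12x − 108 = 0
x = 6 or x = −18, giving (6, −23) and (−18, 13).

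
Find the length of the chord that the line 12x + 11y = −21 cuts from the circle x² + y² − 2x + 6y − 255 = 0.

Express y = (−21 − 12x)/11 and substitute into the circle:
265x² − 530x − 31800 = 0  ⟹  x² − 2x − 120 = 0
x = 12 or x = −10, giving (12, −15) and (−10, 9).
|(12, −15) − (−10, 9)| = √((22)² + (−24)²) = 2√265.

2√265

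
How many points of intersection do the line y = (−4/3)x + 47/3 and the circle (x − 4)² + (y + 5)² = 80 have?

Substituting the line into the circle gives 25x² − 568x + 3268 = 0.
Δ = 322624 − 326800 = −4176.
No real roots: the line does not meet the circle.

0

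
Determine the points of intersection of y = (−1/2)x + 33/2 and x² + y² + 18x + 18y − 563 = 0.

Substitute y = (33 − x)/2:
5x² − 30x + 25 = 0  ⟹  x² − 6x + 5 = 0
x = 5 or x = 1, giving (5, 14) and (1, 16).

(1, 16) and (5, 14)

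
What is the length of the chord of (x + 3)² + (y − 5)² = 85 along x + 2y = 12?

From the line, y = (12 − x)/2. Substituting:
5x² + 20x − 300 = 0  ⟹  x² + 4x − 60 = 0
x = 6 or x = −10, giving (6, 3) and (−10, 11).
Chord length = distance between (6, 3) and (−10, 11) = √320 = 8√5.

8√5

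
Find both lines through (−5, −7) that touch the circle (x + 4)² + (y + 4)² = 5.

Write the tangent as mx − y + (−7 − m·(−5)) = 0 and set its distance from the centre to √5:
[m·(1) − (3)]² = 5(m² + 1)
2m² + 3m − 2 = 0, so m = 1/2 or m = −2.
With m = 1/2: x − 2y = 9. With m = −2: 2x + y = −17.

x − 2y = 9 and 2x + y = −17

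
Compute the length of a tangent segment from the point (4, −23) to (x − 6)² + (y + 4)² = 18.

Centre (6, −4), r² = 18. |PO|² = (−2)² + (−19)² = 365.
Power of the point: PT² = |PO|² − r² = 347, so PT = √347.

√347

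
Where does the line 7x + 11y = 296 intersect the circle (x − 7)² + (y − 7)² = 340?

Substitute y = (296 − 7x)/11:
170x² − 4760x + 12750 = 0  ⟹  x² − 28x + 75 = 0
x = 25 or x = 3, giving (25, 11) and (3, 25).

(3, 25) and (25, 11)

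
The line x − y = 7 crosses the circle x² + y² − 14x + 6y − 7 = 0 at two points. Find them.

Substitute y = x − 7:
2x² − 22x = 0  ⟹  x² − 11x = 0
x = 11 or x = 0, giving (11, 4) and (0, −7).

(0, −7) and (11, 4)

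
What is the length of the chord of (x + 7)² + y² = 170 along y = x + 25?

4√2

Centre (−7, 0), r² = 170. Perpendicular distance d from centre to line = |18| / √2 = 18/√2.
Half the chord is √(r² − d²) = √(8), so the full chord is 4√2.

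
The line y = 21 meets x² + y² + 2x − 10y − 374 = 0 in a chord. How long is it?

From the line, y = 21. Substituting:
x² + 2x − 143 = 0
x = 11 or x = −13, giving (11, 21) and (−13, 21).
|(11, 21) − (−13, 21)| = √((24)² + (0)²) = 24.

24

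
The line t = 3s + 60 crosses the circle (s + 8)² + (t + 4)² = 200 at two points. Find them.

(−22, −6) and (−18, 6)

Express t = 3s + 60 and substitute into the circle:
10s² + 400s + 3960 = 0  ⟹  s² + 40s + 396 = 0
s = −18 or s = −22, giving (−18, 6) and (−22, −6).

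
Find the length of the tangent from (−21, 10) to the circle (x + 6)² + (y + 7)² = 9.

√505

Centre (−6, −7), r² = 9. |PO|² = (−15)² + (17)² = 514.
Power of the point: PT² = |PO|² − r² = 505, so PT = √505.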